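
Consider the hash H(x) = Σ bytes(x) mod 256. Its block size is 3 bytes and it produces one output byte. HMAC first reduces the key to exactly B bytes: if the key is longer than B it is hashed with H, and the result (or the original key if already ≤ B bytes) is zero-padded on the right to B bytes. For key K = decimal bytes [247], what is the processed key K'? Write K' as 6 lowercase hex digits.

Key decimal bytes [247] = f7 is 1 byte ≤ B = 3; zero-pad to 3 bytes: K' = f7 00 00.

f70000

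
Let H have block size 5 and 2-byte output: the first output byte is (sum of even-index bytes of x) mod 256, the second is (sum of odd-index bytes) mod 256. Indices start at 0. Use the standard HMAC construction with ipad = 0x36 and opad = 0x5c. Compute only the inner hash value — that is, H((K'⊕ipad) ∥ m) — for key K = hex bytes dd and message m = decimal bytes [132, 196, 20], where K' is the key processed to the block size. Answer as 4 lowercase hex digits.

1b04

Key hex bytes dd is 1 byte ≤ B = 5; zero-pad to 5 bytes: K' = dd 00 00 00 00.
K' ⊕ ipad = eb 36 36 36 36.
Inner input = eb 36 36 36 36 ∥ 84 c4 14.
Inner hash: even-index sum = 539 mod 256 = 27; odd-index sum = 260 mod 256 = 4 → 1b 04.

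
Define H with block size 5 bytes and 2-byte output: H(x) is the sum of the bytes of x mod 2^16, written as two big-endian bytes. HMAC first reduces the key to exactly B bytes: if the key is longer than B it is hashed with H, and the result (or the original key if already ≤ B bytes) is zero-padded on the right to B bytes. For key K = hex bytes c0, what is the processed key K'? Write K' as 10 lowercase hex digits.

c000000000

Key hex bytes c0 is 1 byte ≤ B = 5; zero-pad to 5 bytes: K' = c0 00 00 00 00.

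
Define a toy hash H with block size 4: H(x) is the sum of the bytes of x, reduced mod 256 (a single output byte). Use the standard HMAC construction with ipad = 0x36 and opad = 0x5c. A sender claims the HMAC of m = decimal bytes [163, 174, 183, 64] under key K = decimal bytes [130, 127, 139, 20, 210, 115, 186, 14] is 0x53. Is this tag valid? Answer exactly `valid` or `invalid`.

invalid

Key decimal bytes [130, 127, 139, 20, 210, 115, 186, 14] = 82 7f 8b 14 d2 73 ba 0e is 8 bytes > B = 4, so hash it first: H(key) = ad, then zero-pad to 4 bytes: K' = ad 00 00 00.
K' ⊕ ipad = 9b 36 36 36; K' ⊕ opad = f1 5c 5c 5c.
Inner hash: sum = 155+54+54+54+163+174+183+64 = 901; mod 256 = 133 → 85.
Outer hash (recomputed tag): sum = 241+92+92+92+133 = 650; mod 256 = 138 → 8a.
Recomputed tag = 8a; claimed = 53 → mismatch.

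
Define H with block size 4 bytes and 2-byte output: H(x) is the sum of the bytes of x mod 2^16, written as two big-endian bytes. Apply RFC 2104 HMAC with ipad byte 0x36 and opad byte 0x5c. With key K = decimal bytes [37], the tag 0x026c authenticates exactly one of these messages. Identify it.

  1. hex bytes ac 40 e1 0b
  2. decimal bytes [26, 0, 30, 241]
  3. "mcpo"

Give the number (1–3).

2

Key decimal bytes [37] = 25 is 1 byte ≤ B = 4; zero-pad to 4 bytes: K' = 25 00 00 00.
K' ⊕ ipad = 13 36 36 36; K' ⊕ opad = 79 5c 5c 5c.
m1: inner = H(13 36 36 36 ac 40 e1 0b) = 02 8d; tag = H(79 5c 5c 5c 02 8d) = 021c
m2: inner = H(13 36 36 36 1a 00 1e f1) = 01 de; tag = H(79 5c 5c 5c 01 de) = 026c ← matches
m3: inner = H(13 36 36 36 6d 63 70 6f) = 02 64; tag = H(79 5c 5c 5c 02 64) = 01f3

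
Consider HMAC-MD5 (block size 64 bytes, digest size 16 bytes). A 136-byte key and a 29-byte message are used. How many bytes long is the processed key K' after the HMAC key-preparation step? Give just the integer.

Key is 136 > 64 bytes, so it is hashed to 16 bytes then zero-padded to 64: |K'| = 64.

64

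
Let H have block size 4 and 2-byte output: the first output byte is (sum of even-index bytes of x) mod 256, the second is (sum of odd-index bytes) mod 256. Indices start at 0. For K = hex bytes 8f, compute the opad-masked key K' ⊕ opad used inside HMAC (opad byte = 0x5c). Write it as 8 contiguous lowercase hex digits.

Key hex bytes 8f is 1 byte ≤ B = 4; zero-pad to 4 bytes: K' = 8f 00 00 00.
XOR each byte with 0x5c: 8f⊕5c=d3, 00⊕5c=5c, 00⊕5c=5c, 00⊕5c=5c.

d35c5c5c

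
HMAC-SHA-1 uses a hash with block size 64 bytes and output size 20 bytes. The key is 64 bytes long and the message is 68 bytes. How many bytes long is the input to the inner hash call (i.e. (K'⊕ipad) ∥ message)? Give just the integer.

Key is 64 ≤ 64 bytes, zero-padded: |K'| = 64.
Inner input = (K'⊕ipad) ∥ m → 64 + 68 = 132 bytes.

132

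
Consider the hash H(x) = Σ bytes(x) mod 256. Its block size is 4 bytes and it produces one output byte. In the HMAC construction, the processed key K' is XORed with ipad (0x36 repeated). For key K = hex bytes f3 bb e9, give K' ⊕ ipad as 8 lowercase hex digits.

c58ddf36

Key hex bytes f3 bb e9 is 3 bytes ≤ B = 4; zero-pad to 4 bytes: K' = f3 bb e9 00.
XOR each byte with 0x36: f3⊕36=c5, bb⊕36=8d, e9⊕36=df, 00⊕36=36.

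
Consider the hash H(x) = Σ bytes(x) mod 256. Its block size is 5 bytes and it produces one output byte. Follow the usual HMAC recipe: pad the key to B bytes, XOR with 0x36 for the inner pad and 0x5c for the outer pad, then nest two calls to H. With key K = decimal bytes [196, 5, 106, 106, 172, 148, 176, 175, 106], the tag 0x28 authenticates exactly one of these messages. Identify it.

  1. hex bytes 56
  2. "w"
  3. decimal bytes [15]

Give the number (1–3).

Key decimal bytes [196, 5, 106, 106, 172, 148, 176, 175, 106] = c4 05 6a 6a ac 94 b0 af 6a is 9 bytes > B = 5, so hash it first: H(key) = a6, then zero-pad to 5 bytes: K' = a6 00 00 00 00.
K' ⊕ ipad = 90 36 36 36 36; K' ⊕ opad = fa 5c 5c 5c 5c.
m1: inner = H(90 36 36 36 36 56) = be; tag = H(fa 5c 5c 5c 5c be) = 28 ← matches
m2: inner = H(90 36 36 36 36 77) = df; tag = H(fa 5c 5c 5c 5c df) = 49
m3: inner = H(90 36 36 36 36 0f) = 77; tag = H(fa 5c 5c 5c 5c 77) = e1

1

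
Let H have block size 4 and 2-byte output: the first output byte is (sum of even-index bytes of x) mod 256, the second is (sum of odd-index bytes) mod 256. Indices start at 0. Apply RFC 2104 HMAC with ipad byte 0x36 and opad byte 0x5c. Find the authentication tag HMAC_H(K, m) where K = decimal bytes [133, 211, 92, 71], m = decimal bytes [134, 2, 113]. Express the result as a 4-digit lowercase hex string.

ed02

Key decimal bytes [133, 211, 92, 71] = 85 d3 5c 47 is exactly B = 4 bytes: K' = 85 d3 5c 47.
K' ⊕ ipad = b3 e5 6a 71.  K' ⊕ opad = d9 8f 00 1b.
Inner input = (K'⊕ipad) ∥ m = b3 e5 6a 71 ∥ 86 02 71.
Inner hash: even-index sum = 532 mod 256 = 20; odd-index sum = 344 mod 256 = 88 → 14 58.
Outer input = (K'⊕opad) ∥ inner = d9 8f 00 1b ∥ 14 58.
Outer hash (tag): even-index sum = 237 mod 256 = 237; odd-index sum = 258 mod 256 = 2 → ed 02.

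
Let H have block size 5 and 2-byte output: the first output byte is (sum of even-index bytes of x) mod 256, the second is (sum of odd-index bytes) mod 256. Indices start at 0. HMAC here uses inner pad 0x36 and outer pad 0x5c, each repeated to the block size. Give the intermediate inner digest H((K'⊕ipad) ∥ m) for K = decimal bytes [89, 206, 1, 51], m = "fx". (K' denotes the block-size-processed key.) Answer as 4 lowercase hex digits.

Key decimal bytes [89, 206, 1, 51] = 59 ce 01 33 is 4 bytes ≤ B = 5; zero-pad to 5 bytes: K' = 59 ce 01 33 00.
K' ⊕ ipad = 6f f8 37 05 36.
Inner input = 6f f8 37 05 36 ∥ 66 78.
Inner hash: even-index sum = 340 mod 256 = 84; odd-index sum = 355 mod 256 = 99 → 54 63.

5463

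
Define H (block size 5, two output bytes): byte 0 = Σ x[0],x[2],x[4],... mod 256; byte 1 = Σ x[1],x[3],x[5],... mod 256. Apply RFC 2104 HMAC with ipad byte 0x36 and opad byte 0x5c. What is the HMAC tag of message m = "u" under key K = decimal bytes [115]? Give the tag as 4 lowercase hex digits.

c869

Key decimal bytes [115] = 73 is 1 byte ≤ B = 5; zero-pad to 5 bytes: K' = 73 00 00 00 00.
K' ⊕ ipad = 45 36 36 36 36.  K' ⊕ opad = 2f 5c 5c 5c 5c.
Inner input = (K'⊕ipad) ∥ m = 45 36 36 36 36 ∥ 75.
Inner hash: even-index sum = 177 mod 256 = 177; odd-index sum = 225 mod 256 = 225 → b1 e1.
Outer input = (K'⊕opad) ∥ inner = 2f 5c 5c 5c 5c ∥ b1 e1.
Outer hash (tag): even-index sum = 456 mod 256 = 200; odd-index sum = 361 mod 256 = 105 → c8 69.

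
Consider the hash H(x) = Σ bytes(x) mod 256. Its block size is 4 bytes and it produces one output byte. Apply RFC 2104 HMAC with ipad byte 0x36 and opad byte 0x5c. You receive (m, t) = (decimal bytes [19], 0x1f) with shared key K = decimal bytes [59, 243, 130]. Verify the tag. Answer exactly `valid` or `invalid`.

Key decimal bytes [59, 243, 130] = 3b f3 82 is 3 bytes ≤ B = 4; zero-pad to 4 bytes: K' = 3b f3 82 00.
K' ⊕ ipad = 0d c5 b4 36; K' ⊕ opad = 67 af de 5c.
Inner hash: sum = 13+197+180+54+19 = 463; mod 256 = 207 → cf.
Outer hash (recomputed tag): sum = 103+175+222+92+207 = 799; mod 256 = 31 → 1f.
Recomputed tag = 1f; claimed = 1f → match.

valid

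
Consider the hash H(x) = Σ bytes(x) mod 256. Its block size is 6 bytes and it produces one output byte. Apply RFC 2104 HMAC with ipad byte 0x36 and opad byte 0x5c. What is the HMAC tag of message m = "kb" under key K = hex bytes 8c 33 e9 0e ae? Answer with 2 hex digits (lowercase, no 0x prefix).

Key hex bytes 8c 33 e9 0e ae is 5 bytes ≤ B = 6; zero-pad to 6 bytes: K' = 8c 33 e9 0e ae 00.
K' ⊕ ipad = ba 05 df 38 98 36.  K' ⊕ opad = d0 6f b5 52 f2 5c.
Inner input = (K'⊕ipad) ∥ m = ba 05 df 38 98 36 ∥ 6b 62.
Inner hash: sum = 186+5+223+56+152+54+107+98 = 881; mod 256 = 113 → 71.
Outer input = (K'⊕opad) ∥ inner = d0 6f b5 52 f2 5c ∥ 71.
Outer hash (tag): sum = 208+111+181+82+242+92+113 = 1029; mod 256 = 5 → 05.

05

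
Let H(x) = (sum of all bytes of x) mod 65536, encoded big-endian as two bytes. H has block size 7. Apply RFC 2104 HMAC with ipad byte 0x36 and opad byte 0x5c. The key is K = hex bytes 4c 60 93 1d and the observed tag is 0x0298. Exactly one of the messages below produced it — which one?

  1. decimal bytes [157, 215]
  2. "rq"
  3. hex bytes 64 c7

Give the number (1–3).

Key hex bytes 4c 60 93 1d is 4 bytes ≤ B = 7; zero-pad to 7 bytes: K' = 4c 60 93 1d 00 00 00.
K' ⊕ ipad = 7a 56 a5 2b 36 36 36; K' ⊕ opad = 10 3c cf 41 5c 5c 5c.
m1: inner = H(7a 56 a5 2b 36 36 36 9d d7) = 03 b6; tag = H(10 3c cf 41 5c 5c 5c 03 b6) = 0329
m2: inner = H(7a 56 a5 2b 36 36 36 72 71) = 03 25; tag = H(10 3c cf 41 5c 5c 5c 03 25) = 0298 ← matches
m3: inner = H(7a 56 a5 2b 36 36 36 64 c7) = 03 6d; tag = H(10 3c cf 41 5c 5c 5c 03 6d) = 02e0

2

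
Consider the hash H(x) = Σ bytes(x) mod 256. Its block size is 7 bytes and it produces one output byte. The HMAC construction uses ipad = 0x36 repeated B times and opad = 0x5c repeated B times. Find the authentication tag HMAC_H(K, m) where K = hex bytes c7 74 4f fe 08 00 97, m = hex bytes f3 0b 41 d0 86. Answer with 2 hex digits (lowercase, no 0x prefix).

11

Key hex bytes c7 74 4f fe 08 00 97 is exactly B = 7 bytes: K' = c7 74 4f fe 08 00 97.
K' ⊕ ipad = f1 42 79 c8 3e 36 a1.  K' ⊕ opad = 9b 28 13 a2 54 5c cb.
Inner input = (K'⊕ipad) ∥ m = f1 42 79 c8 3e 36 a1 ∥ f3 0b 41 d0 86.
Inner hash: sum = 241+66+121+200+62+54+161+243+11+65+208+134 = 1566; mod 256 = 30 → 1e.
Outer input = (K'⊕opad) ∥ inner = 9b 28 13 a2 54 5c cb ∥ 1e.
Outer hash (tag): sum = 155+40+19+162+84+92+203+30 = 785; mod 256 = 17 → 11.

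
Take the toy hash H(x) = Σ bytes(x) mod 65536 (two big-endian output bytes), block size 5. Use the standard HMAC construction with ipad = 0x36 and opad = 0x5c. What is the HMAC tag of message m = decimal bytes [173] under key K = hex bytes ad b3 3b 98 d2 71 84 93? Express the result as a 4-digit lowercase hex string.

Key hex bytes ad b3 3b 98 d2 71 84 93 is 8 bytes > B = 5, so hash it first: H(key) = 04 8d, then zero-pad to 5 bytes: K' = 04 8d 00 00 00.
K' ⊕ ipad = 32 bb 36 36 36.  K' ⊕ opad = 58 d1 5c 5c 5c.
Inner input = (K'⊕ipad) ∥ m = 32 bb 36 36 36 ∥ ad.
Inner hash: sum = 50+187+54+54+54+173 = 572 → 02 3c.
Outer input = (K'⊕opad) ∥ inner = 58 d1 5c 5c 5c ∥ 02 3c.
Outer hash (tag): sum = 88+209+92+92+92+2+60 = 635 → 02 7b.

027b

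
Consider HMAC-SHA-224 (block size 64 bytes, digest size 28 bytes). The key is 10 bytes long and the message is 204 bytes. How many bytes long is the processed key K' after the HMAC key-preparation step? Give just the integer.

Key is 10 ≤ 64 bytes, zero-padded: |K'| = 64.

64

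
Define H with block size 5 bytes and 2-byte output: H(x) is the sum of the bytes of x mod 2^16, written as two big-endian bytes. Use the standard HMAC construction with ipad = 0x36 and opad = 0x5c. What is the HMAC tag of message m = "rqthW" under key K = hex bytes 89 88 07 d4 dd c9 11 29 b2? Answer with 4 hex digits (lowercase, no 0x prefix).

01c3

Key hex bytes 89 88 07 d4 dd c9 11 29 b2 is 9 bytes > B = 5, so hash it first: H(key) = 04 7e, then zero-pad to 5 bytes: K' = 04 7e 00 00 00.
K' ⊕ ipad = 32 48 36 36 36.  K' ⊕ opad = 58 22 5c 5c 5c.
Inner input = (K'⊕ipad) ∥ m = 32 48 36 36 36 ∥ 72 71 74 68 57.
Inner hash: sum = 50+72+54+54+54+114+113+116+104+87 = 818 → 03 32.
Outer input = (K'⊕opad) ∥ inner = 58 22 5c 5c 5c ∥ 03 32.
Outer hash (tag): sum = 88+34+92+92+92+3+50 = 451 → 01 c3.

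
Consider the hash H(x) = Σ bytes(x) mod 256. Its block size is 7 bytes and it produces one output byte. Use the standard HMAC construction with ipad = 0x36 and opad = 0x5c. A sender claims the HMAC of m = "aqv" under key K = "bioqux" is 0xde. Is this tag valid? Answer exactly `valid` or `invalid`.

Key "bioqux" = 62 69 6f 71 75 78 is 6 bytes ≤ B = 7; zero-pad to 7 bytes: K' = 62 69 6f 71 75 78 00.
K' ⊕ ipad = 54 5f 59 47 43 4e 36; K' ⊕ opad = 3e 35 33 2d 29 24 5c.
Inner hash: sum = 84+95+89+71+67+78+54+97+113+118 = 866; mod 256 = 98 → 62.
Outer hash (recomputed tag): sum = 62+53+51+45+41+36+92+98 = 478; mod 256 = 222 → de.
Recomputed tag = de; claimed = de → match.

valid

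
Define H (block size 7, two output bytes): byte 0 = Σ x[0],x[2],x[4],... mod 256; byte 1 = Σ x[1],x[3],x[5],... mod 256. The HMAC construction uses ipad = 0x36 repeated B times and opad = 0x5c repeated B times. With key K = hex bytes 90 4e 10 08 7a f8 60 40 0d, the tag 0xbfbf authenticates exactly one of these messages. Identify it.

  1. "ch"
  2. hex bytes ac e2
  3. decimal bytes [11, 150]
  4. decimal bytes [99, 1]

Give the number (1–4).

2

Key hex bytes 90 4e 10 08 7a f8 60 40 0d is 9 bytes > B = 7, so hash it first: H(key) = 87 8e, then zero-pad to 7 bytes: K' = 87 8e 00 00 00 00 00.
K' ⊕ ipad = b1 b8 36 36 36 36 36; K' ⊕ opad = db d2 5c 5c 5c 5c 5c.
m1: inner = H(b1 b8 36 36 36 36 36 63 68) = bb 87; tag = H(db d2 5c 5c 5c 5c 5c bb 87) = 7645
m2: inner = H(b1 b8 36 36 36 36 36 ac e2) = 35 d0; tag = H(db d2 5c 5c 5c 5c 5c 35 d0) = bfbf ← matches
m3: inner = H(b1 b8 36 36 36 36 36 0b 96) = e9 2f; tag = H(db d2 5c 5c 5c 5c 5c e9 2f) = 1e73
m4: inner = H(b1 b8 36 36 36 36 36 63 01) = 54 87; tag = H(db d2 5c 5c 5c 5c 5c 54 87) = 76de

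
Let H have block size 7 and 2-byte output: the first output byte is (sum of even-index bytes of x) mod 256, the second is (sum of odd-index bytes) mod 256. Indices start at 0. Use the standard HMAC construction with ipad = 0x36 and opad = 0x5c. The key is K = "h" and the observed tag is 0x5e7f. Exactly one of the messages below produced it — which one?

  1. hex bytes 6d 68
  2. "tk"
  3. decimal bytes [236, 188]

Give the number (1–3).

Key "h" = 68 is 1 byte ≤ B = 7; zero-pad to 7 bytes: K' = 68 00 00 00 00 00 00.
K' ⊕ ipad = 5e 36 36 36 36 36 36; K' ⊕ opad = 34 5c 5c 5c 5c 5c 5c.
m1: inner = H(5e 36 36 36 36 36 36 6d 68) = 68 0f; tag = H(34 5c 5c 5c 5c 5c 5c 68 0f) = 577c
m2: inner = H(5e 36 36 36 36 36 36 74 6b) = 6b 16; tag = H(34 5c 5c 5c 5c 5c 5c 6b 16) = 5e7f ← matches
m3: inner = H(5e 36 36 36 36 36 36 ec bc) = bc 8e; tag = H(34 5c 5c 5c 5c 5c 5c bc 8e) = d6d0

2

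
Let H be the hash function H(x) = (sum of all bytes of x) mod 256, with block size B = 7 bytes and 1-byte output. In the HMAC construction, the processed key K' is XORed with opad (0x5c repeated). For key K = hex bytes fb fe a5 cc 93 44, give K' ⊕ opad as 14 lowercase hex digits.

a7a2f990cf185c

Key hex bytes fb fe a5 cc 93 44 is 6 bytes ≤ B = 7; zero-pad to 7 bytes: K' = fb fe a5 cc 93 44 00.
XOR each byte with 0x5c: fb⊕5c=a7, fe⊕5c=a2, a5⊕5c=f9, cc⊕5c=90, 93⊕5c=cf, 44⊕5c=18, 00⊕5c=5c.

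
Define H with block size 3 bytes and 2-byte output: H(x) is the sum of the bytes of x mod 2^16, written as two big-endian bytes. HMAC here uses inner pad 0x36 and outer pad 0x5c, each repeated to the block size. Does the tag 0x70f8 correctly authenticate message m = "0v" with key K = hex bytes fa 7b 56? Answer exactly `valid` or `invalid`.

invalid

Key hex bytes fa 7b 56 is exactly B = 3 bytes: K' = fa 7b 56.
K' ⊕ ipad = cc 4d 60; K' ⊕ opad = a6 27 0a.
Inner hash: sum = 204+77+96+48+118 = 543 → 02 1f.
Outer hash (recomputed tag): sum = 166+39+10+2+31 = 248 → 00 f8.
Recomputed tag = 00f8; claimed = 70f8 → mismatch.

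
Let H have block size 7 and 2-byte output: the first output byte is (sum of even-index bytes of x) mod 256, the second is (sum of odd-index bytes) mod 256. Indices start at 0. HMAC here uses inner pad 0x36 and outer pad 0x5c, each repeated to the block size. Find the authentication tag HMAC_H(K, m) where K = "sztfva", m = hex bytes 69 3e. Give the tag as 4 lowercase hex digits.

Key "sztfva" = 73 7a 74 66 76 61 is 6 bytes ≤ B = 7; zero-pad to 7 bytes: K' = 73 7a 74 66 76 61 00.
K' ⊕ ipad = 45 4c 42 50 40 57 36.  K' ⊕ opad = 2f 26 28 3a 2a 3d 5c.
Inner input = (K'⊕ipad) ∥ m = 45 4c 42 50 40 57 36 ∥ 69 3e.
Inner hash: even-index sum = 315 mod 256 = 59; odd-index sum = 348 mod 256 = 92 → 3b 5c.
Outer input = (K'⊕opad) ∥ inner = 2f 26 28 3a 2a 3d 5c ∥ 3b 5c.
Outer hash (tag): even-index sum = 313 mod 256 = 57; odd-index sum = 216 mod 256 = 216 → 39 d8.

39d8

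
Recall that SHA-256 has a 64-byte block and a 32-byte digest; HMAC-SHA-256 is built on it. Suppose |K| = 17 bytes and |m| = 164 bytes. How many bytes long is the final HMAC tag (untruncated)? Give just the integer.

32

The tag is one SHA-256 digest: 32 bytes.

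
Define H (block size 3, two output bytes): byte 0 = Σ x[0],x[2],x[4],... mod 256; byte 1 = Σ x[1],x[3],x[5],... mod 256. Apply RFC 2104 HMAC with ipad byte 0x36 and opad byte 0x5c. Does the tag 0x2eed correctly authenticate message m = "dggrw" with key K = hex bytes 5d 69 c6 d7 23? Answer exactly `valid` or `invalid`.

Key hex bytes 5d 69 c6 d7 23 is 5 bytes > B = 3, so hash it first: H(key) = 46 40, then zero-pad to 3 bytes: K' = 46 40 00.
K' ⊕ ipad = 70 76 36; K' ⊕ opad = 1a 1c 5c.
Inner hash: even-index sum = 383 mod 256 = 127; odd-index sum = 440 mod 256 = 184 → 7f b8.
Outer hash (recomputed tag): even-index sum = 302 mod 256 = 46; odd-index sum = 155 mod 256 = 155 → 2e 9b.
Recomputed tag = 2e9b; claimed = 2eed → mismatch.

invalid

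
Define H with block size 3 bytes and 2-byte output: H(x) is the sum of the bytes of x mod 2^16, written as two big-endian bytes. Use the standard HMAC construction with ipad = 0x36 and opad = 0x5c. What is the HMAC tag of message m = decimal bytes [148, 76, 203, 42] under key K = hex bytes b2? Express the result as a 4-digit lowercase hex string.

026d

Key hex bytes b2 is 1 byte ≤ B = 3; zero-pad to 3 bytes: K' = b2 00 00.
K' ⊕ ipad = 84 36 36.  K' ⊕ opad = ee 5c 5c.
Inner input = (K'⊕ipad) ∥ m = 84 36 36 ∥ 94 4c cb 2a.
Inner hash: sum = 132+54+54+148+76+203+42 = 709 → 02 c5.
Outer input = (K'⊕opad) ∥ inner = ee 5c 5c ∥ 02 c5.
Outer hash (tag): sum = 238+92+92+2+197 = 621 → 02 6d.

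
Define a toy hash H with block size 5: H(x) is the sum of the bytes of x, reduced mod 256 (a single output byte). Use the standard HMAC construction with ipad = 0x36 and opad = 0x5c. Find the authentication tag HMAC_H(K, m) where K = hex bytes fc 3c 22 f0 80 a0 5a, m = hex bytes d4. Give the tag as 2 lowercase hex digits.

a6

Key hex bytes fc 3c 22 f0 80 a0 5a is 7 bytes > B = 5, so hash it first: H(key) = c4, then zero-pad to 5 bytes: K' = c4 00 00 00 00.
K' ⊕ ipad = f2 36 36 36 36.  K' ⊕ opad = 98 5c 5c 5c 5c.
Inner input = (K'⊕ipad) ∥ m = f2 36 36 36 36 ∥ d4.
Inner hash: sum = 242+54+54+54+54+212 = 670; mod 256 = 158 → 9e.
Outer input = (K'⊕opad) ∥ inner = 98 5c 5c 5c 5c ∥ 9e.
Outer hash (tag): sum = 152+92+92+92+92+158 = 678; mod 256 = 166 → a6.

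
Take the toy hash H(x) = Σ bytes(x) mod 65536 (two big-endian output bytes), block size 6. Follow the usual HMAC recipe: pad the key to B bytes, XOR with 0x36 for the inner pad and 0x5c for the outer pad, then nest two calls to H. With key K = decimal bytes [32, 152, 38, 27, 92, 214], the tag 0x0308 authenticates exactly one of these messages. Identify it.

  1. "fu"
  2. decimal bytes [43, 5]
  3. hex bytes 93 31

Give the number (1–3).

2

Key decimal bytes [32, 152, 38, 27, 92, 214] = 20 98 26 1b 5c d6 is exactly B = 6 bytes: K' = 20 98 26 1b 5c d6.
K' ⊕ ipad = 16 ae 10 2d 6a e0; K' ⊕ opad = 7c c4 7a 47 00 8a.
m1: inner = H(16 ae 10 2d 6a e0 66 75) = 03 26; tag = H(7c c4 7a 47 00 8a 03 26) = 02b4
m2: inner = H(16 ae 10 2d 6a e0 2b 05) = 02 7b; tag = H(7c c4 7a 47 00 8a 02 7b) = 0308 ← matches
m3: inner = H(16 ae 10 2d 6a e0 93 31) = 03 0f; tag = H(7c c4 7a 47 00 8a 03 0f) = 029d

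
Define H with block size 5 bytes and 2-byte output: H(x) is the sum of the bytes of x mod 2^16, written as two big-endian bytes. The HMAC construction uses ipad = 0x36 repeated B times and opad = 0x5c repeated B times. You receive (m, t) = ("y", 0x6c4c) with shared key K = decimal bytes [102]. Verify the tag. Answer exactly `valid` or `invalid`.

Key decimal bytes [102] = 66 is 1 byte ≤ B = 5; zero-pad to 5 bytes: K' = 66 00 00 00 00.
K' ⊕ ipad = 50 36 36 36 36; K' ⊕ opad = 3a 5c 5c 5c 5c.
Inner hash: sum = 80+54+54+54+54+121 = 417 → 01 a1.
Outer hash (recomputed tag): sum = 58+92+92+92+92+1+161 = 588 → 02 4c.
Recomputed tag = 024c; claimed = 6c4c → mismatch.

invalid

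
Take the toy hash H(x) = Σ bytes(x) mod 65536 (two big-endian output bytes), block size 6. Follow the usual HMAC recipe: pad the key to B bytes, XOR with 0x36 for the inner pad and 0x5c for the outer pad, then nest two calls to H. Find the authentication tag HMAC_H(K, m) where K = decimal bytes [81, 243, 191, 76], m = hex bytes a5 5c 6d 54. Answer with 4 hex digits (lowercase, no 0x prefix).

02c8

Key decimal bytes [81, 243, 191, 76] = 51 f3 bf 4c is 4 bytes ≤ B = 6; zero-pad to 6 bytes: K' = 51 f3 bf 4c 00 00.
K' ⊕ ipad = 67 c5 89 7a 36 36.  K' ⊕ opad = 0d af e3 10 5c 5c.
Inner input = (K'⊕ipad) ∥ m = 67 c5 89 7a 36 36 ∥ a5 5c 6d 54.
Inner hash: sum = 103+197+137+122+54+54+165+92+109+84 = 1117 → 04 5d.
Outer input = (K'⊕opad) ∥ inner = 0d af e3 10 5c 5c ∥ 04 5d.
Outer hash (tag): sum = 13+175+227+16+92+92+4+93 = 712 → 02 c8.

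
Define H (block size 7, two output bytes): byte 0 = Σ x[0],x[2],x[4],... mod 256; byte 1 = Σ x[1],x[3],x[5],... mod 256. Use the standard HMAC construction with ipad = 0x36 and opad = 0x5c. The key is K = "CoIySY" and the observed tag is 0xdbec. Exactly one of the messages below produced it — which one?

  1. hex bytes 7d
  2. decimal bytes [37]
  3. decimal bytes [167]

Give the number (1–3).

2

Key "CoIySY" = 43 6f 49 79 53 59 is 6 bytes ≤ B = 7; zero-pad to 7 bytes: K' = 43 6f 49 79 53 59 00.
K' ⊕ ipad = 75 59 7f 4f 65 6f 36; K' ⊕ opad = 1f 33 15 25 0f 05 5c.
m1: inner = H(75 59 7f 4f 65 6f 36 7d) = 8f 94; tag = H(1f 33 15 25 0f 05 5c 8f 94) = 33ec
m2: inner = H(75 59 7f 4f 65 6f 36 25) = 8f 3c; tag = H(1f 33 15 25 0f 05 5c 8f 3c) = dbec ← matches
m3: inner = H(75 59 7f 4f 65 6f 36 a7) = 8f be; tag = H(1f 33 15 25 0f 05 5c 8f be) = 5dec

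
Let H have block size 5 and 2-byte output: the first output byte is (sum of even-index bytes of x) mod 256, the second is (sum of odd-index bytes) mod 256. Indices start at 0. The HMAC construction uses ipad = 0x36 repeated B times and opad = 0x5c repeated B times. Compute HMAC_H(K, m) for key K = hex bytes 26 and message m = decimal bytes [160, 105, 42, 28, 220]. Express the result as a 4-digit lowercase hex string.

44b9

Key hex bytes 26 is 1 byte ≤ B = 5; zero-pad to 5 bytes: K' = 26 00 00 00 00.
K' ⊕ ipad = 10 36 36 36 36.  K' ⊕ opad = 7a 5c 5c 5c 5c.
Inner input = (K'⊕ipad) ∥ m = 10 36 36 36 36 ∥ a0 69 2a 1c dc.
Inner hash: even-index sum = 257 mod 256 = 1; odd-index sum = 530 mod 256 = 18 → 01 12.
Outer input = (K'⊕opad) ∥ inner = 7a 5c 5c 5c 5c ∥ 01 12.
Outer hash (tag): even-index sum = 324 mod 256 = 68; odd-index sum = 185 mod 256 = 185 → 44 b9.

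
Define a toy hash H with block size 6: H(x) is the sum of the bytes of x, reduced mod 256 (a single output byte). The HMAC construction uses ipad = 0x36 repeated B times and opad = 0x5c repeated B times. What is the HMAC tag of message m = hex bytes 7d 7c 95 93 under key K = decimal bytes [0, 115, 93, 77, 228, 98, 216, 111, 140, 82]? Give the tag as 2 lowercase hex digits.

8d

Key decimal bytes [0, 115, 93, 77, 228, 98, 216, 111, 140, 82] = 00 73 5d 4d e4 62 d8 6f 8c 52 is 10 bytes > B = 6, so hash it first: H(key) = 88, then zero-pad to 6 bytes: K' = 88 00 00 00 00 00.
K' ⊕ ipad = be 36 36 36 36 36.  K' ⊕ opad = d4 5c 5c 5c 5c 5c.
Inner input = (K'⊕ipad) ∥ m = be 36 36 36 36 36 ∥ 7d 7c 95 93.
Inner hash: sum = 190+54+54+54+54+54+125+124+149+147 = 1005; mod 256 = 237 → ed.
Outer input = (K'⊕opad) ∥ inner = d4 5c 5c 5c 5c 5c ∥ ed.
Outer hash (tag): sum = 212+92+92+92+92+92+237 = 909; mod 256 = 141 → 8d.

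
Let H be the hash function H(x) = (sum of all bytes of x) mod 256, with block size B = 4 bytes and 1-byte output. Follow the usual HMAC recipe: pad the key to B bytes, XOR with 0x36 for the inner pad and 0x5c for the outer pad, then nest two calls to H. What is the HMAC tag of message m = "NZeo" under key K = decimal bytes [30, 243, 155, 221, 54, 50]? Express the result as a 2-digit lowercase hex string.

a6

Key decimal bytes [30, 243, 155, 221, 54, 50] = 1e f3 9b dd 36 32 is 6 bytes > B = 4, so hash it first: H(key) = f1, then zero-pad to 4 bytes: K' = f1 00 00 00.
K' ⊕ ipad = c7 36 36 36.  K' ⊕ opad = ad 5c 5c 5c.
Inner input = (K'⊕ipad) ∥ m = c7 36 36 36 ∥ 4e 5a 65 6f.
Inner hash: sum = 199+54+54+54+78+90+101+111 = 741; mod 256 = 229 → e5.
Outer input = (K'⊕opad) ∥ inner = ad 5c 5c 5c ∥ e5.
Outer hash (tag): sum = 173+92+92+92+229 = 678; mod 256 = 166 → a6.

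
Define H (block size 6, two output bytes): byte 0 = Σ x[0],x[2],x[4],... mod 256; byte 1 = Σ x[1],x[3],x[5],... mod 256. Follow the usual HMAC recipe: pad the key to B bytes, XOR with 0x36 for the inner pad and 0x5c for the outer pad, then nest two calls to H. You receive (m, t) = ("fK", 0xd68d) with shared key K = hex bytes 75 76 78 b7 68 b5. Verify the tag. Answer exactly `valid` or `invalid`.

Key hex bytes 75 76 78 b7 68 b5 is exactly B = 6 bytes: K' = 75 76 78 b7 68 b5.
K' ⊕ ipad = 43 40 4e 81 5e 83; K' ⊕ opad = 29 2a 24 eb 34 e9.
Inner hash: even-index sum = 341 mod 256 = 85; odd-index sum = 399 mod 256 = 143 → 55 8f.
Outer hash (recomputed tag): even-index sum = 214 mod 256 = 214; odd-index sum = 653 mod 256 = 141 → d6 8d.
Recomputed tag = d68d; claimed = d68d → match.

valid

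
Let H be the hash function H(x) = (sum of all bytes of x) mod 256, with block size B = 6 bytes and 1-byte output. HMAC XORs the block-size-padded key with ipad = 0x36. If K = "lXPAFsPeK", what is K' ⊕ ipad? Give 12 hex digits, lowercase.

383636363636

Key "lXPAFsPeK" = 6c 58 50 41 46 73 50 65 4b is 9 bytes > B = 6, so hash it first: H(key) = 0e, then zero-pad to 6 bytes: K' = 0e 00 00 00 00 00.
XOR each byte with 0x36: 0e⊕36=38, 00⊕36=36, 00⊕36=36, 00⊕36=36, 00⊕36=36, 00⊕36=36.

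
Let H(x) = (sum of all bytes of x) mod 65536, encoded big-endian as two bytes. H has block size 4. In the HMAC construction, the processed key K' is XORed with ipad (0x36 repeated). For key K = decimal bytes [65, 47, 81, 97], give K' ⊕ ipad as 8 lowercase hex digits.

Key decimal bytes [65, 47, 81, 97] = 41 2f 51 61 is exactly B = 4 bytes: K' = 41 2f 51 61.
XOR each byte with 0x36: 41⊕36=77, 2f⊕36=19, 51⊕36=67, 61⊕36=57.

77196757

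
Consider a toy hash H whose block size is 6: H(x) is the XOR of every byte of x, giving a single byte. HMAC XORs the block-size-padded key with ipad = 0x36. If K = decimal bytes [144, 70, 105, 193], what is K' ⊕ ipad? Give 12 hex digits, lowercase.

a6705ff73636

Key decimal bytes [144, 70, 105, 193] = 90 46 69 c1 is 4 bytes ≤ B = 6; zero-pad to 6 bytes: K' = 90 46 69 c1 00 00.
XOR each byte with 0x36: 90⊕36=a6, 46⊕36=70, 69⊕36=5f, c1⊕36=f7, 00⊕36=36, 00⊕36=36.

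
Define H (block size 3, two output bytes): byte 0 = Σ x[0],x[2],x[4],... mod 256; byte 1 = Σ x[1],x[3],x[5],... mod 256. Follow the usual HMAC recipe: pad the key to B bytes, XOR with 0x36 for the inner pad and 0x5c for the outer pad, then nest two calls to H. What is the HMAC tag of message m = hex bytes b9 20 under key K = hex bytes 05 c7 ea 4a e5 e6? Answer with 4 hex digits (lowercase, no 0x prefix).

5ee3

Key hex bytes 05 c7 ea 4a e5 e6 is 6 bytes > B = 3, so hash it first: H(key) = d4 f7, then zero-pad to 3 bytes: K' = d4 f7 00.
K' ⊕ ipad = e2 c1 36.  K' ⊕ opad = 88 ab 5c.
Inner input = (K'⊕ipad) ∥ m = e2 c1 36 ∥ b9 20.
Inner hash: even-index sum = 312 mod 256 = 56; odd-index sum = 378 mod 256 = 122 → 38 7a.
Outer input = (K'⊕opad) ∥ inner = 88 ab 5c ∥ 38 7a.
Outer hash (tag): even-index sum = 350 mod 256 = 94; odd-index sum = 227 mod 256 = 227 → 5e e3.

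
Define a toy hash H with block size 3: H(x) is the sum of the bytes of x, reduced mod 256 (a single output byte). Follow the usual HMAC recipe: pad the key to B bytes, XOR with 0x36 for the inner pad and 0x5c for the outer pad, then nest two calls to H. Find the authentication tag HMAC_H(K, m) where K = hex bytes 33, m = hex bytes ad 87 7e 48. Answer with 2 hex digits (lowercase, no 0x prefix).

92

Key hex bytes 33 is 1 byte ≤ B = 3; zero-pad to 3 bytes: K' = 33 00 00.
K' ⊕ ipad = 05 36 36.  K' ⊕ opad = 6f 5c 5c.
Inner input = (K'⊕ipad) ∥ m = 05 36 36 ∥ ad 87 7e 48.
Inner hash: sum = 5+54+54+173+135+126+72 = 619; mod 256 = 107 → 6b.
Outer input = (K'⊕opad) ∥ inner = 6f 5c 5c ∥ 6b.
Outer hash (tag): sum = 111+92+92+107 = 402; mod 256 = 146 → 92.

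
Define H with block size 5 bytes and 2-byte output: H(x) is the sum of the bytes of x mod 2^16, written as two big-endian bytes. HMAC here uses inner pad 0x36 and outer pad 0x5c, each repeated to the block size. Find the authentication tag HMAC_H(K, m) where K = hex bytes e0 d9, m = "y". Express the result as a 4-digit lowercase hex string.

0337

Key hex bytes e0 d9 is 2 bytes ≤ B = 5; zero-pad to 5 bytes: K' = e0 d9 00 00 00.
K' ⊕ ipad = d6 ef 36 36 36.  K' ⊕ opad = bc 85 5c 5c 5c.
Inner input = (K'⊕ipad) ∥ m = d6 ef 36 36 36 ∥ 79.
Inner hash: sum = 214+239+54+54+54+121 = 736 → 02 e0.
Outer input = (K'⊕opad) ∥ inner = bc 85 5c 5c 5c ∥ 02 e0.
Outer hash (tag): sum = 188+133+92+92+92+2+224 = 823 → 03 37.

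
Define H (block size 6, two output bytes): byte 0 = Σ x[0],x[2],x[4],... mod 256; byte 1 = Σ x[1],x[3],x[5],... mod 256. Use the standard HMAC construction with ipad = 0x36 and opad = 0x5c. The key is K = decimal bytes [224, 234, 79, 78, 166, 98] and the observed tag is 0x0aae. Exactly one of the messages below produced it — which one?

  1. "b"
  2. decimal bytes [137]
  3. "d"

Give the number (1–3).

Key decimal bytes [224, 234, 79, 78, 166, 98] = e0 ea 4f 4e a6 62 is exactly B = 6 bytes: K' = e0 ea 4f 4e a6 62.
K' ⊕ ipad = d6 dc 79 78 90 54; K' ⊕ opad = bc b6 13 12 fa 3e.
m1: inner = H(d6 dc 79 78 90 54 62) = 41 a8; tag = H(bc b6 13 12 fa 3e 41 a8) = 0aae ← matches
m2: inner = H(d6 dc 79 78 90 54 89) = 68 a8; tag = H(bc b6 13 12 fa 3e 68 a8) = 31ae
m3: inner = H(d6 dc 79 78 90 54 64) = 43 a8; tag = H(bc b6 13 12 fa 3e 43 a8) = 0cae

1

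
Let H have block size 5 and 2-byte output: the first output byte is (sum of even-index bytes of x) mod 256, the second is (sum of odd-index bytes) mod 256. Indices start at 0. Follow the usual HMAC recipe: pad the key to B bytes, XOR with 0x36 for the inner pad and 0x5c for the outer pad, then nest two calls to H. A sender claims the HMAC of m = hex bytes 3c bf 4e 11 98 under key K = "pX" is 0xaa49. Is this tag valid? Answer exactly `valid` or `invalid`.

invalid

Key "pX" = 70 58 is 2 bytes ≤ B = 5; zero-pad to 5 bytes: K' = 70 58 00 00 00.
K' ⊕ ipad = 46 6e 36 36 36; K' ⊕ opad = 2c 04 5c 5c 5c.
Inner hash: even-index sum = 386 mod 256 = 130; odd-index sum = 454 mod 256 = 198 → 82 c6.
Outer hash (recomputed tag): even-index sum = 426 mod 256 = 170; odd-index sum = 226 mod 256 = 226 → aa e2.
Recomputed tag = aae2; claimed = aa49 → mismatch.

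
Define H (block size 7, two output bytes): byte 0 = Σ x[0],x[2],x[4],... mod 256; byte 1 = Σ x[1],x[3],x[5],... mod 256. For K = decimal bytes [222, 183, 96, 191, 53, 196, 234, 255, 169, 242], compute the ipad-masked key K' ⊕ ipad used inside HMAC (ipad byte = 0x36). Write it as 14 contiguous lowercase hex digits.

301d3636363636

Key decimal bytes [222, 183, 96, 191, 53, 196, 234, 255, 169, 242] = de b7 60 bf 35 c4 ea ff a9 f2 is 10 bytes > B = 7, so hash it first: H(key) = 06 2b, then zero-pad to 7 bytes: K' = 06 2b 00 00 00 00 00.
XOR each byte with 0x36: 06⊕36=30, 2b⊕36=1d, 00⊕36=36, 00⊕36=36, 00⊕36=36, 00⊕36=36, 00⊕36=36.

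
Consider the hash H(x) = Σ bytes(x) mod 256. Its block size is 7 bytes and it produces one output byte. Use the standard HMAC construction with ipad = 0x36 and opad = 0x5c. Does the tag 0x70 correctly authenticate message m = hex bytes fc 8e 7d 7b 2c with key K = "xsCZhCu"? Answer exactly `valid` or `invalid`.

Key "xsCZhCu" = 78 73 43 5a 68 43 75 is exactly B = 7 bytes: K' = 78 73 43 5a 68 43 75.
K' ⊕ ipad = 4e 45 75 6c 5e 75 43; K' ⊕ opad = 24 2f 1f 06 34 1f 29.
Inner hash: sum = 78+69+117+108+94+117+67+252+142+125+123+44 = 1336; mod 256 = 56 → 38.
Outer hash (recomputed tag): sum = 36+47+31+6+52+31+41+56 = 300; mod 256 = 44 → 2c.
Recomputed tag = 2c; claimed = 70 → mismatch.

invalid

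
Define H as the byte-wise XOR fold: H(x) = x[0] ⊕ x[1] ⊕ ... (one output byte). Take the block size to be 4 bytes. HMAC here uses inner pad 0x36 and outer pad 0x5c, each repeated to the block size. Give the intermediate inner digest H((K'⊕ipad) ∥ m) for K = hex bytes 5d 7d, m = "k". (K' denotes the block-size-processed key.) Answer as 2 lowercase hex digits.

4b

Key hex bytes 5d 7d is 2 bytes ≤ B = 4; zero-pad to 4 bytes: K' = 5d 7d 00 00.
K' ⊕ ipad = 6b 4b 36 36.
Inner input = 6b 4b 36 36 ∥ 6b.
Inner hash: XOR 6b⊕4b⊕36⊕36⊕6b = 4b.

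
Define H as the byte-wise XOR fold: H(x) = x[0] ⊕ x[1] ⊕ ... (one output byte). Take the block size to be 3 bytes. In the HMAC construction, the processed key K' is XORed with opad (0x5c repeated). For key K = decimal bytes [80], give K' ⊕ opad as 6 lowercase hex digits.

Key decimal bytes [80] = 50 is 1 byte ≤ B = 3; zero-pad to 3 bytes: K' = 50 00 00.
XOR each byte with 0x5c: 50⊕5c=0c, 00⊕5c=5c, 00⊕5c=5c.

0c5c5c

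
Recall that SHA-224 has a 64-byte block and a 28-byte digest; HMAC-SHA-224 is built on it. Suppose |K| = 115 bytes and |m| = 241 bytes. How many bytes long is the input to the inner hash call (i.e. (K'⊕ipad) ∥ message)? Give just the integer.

Key is 115 > 64 bytes, so it is hashed to 28 bytes then zero-padded to 64: |K'| = 64.
Inner input = (K'⊕ipad) ∥ m → 64 + 241 = 305 bytes.

305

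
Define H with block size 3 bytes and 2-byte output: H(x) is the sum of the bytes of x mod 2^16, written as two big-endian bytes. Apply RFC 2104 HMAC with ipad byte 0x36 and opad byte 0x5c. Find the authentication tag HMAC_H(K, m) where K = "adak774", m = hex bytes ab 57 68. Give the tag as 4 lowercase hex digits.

0203

Key "adak774" = 61 64 61 6b 37 37 34 is 7 bytes > B = 3, so hash it first: H(key) = 02 33, then zero-pad to 3 bytes: K' = 02 33 00.
K' ⊕ ipad = 34 05 36.  K' ⊕ opad = 5e 6f 5c.
Inner input = (K'⊕ipad) ∥ m = 34 05 36 ∥ ab 57 68.
Inner hash: sum = 52+5+54+171+87+104 = 473 → 01 d9.
Outer input = (K'⊕opad) ∥ inner = 5e 6f 5c ∥ 01 d9.
Outer hash (tag): sum = 94+111+92+1+217 = 515 → 02 03.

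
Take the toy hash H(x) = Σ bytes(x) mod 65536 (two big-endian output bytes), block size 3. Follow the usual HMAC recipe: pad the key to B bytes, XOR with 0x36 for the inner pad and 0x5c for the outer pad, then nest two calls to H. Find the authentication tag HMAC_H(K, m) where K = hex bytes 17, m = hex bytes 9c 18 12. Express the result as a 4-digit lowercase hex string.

0157

Key hex bytes 17 is 1 byte ≤ B = 3; zero-pad to 3 bytes: K' = 17 00 00.
K' ⊕ ipad = 21 36 36.  K' ⊕ opad = 4b 5c 5c.
Inner input = (K'⊕ipad) ∥ m = 21 36 36 ∥ 9c 18 12.
Inner hash: sum = 33+54+54+156+24+18 = 339 → 01 53.
Outer input = (K'⊕opad) ∥ inner = 4b 5c 5c ∥ 01 53.
Outer hash (tag): sum = 75+92+92+1+83 = 343 → 01 57.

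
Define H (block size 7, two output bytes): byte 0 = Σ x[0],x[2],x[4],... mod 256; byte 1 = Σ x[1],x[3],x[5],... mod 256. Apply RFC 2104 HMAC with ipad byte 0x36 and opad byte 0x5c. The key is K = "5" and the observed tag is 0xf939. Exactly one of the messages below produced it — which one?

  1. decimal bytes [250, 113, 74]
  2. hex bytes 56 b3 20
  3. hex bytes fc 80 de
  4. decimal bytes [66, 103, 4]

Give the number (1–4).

Key "5" = 35 is 1 byte ≤ B = 7; zero-pad to 7 bytes: K' = 35 00 00 00 00 00 00.
K' ⊕ ipad = 03 36 36 36 36 36 36; K' ⊕ opad = 69 5c 5c 5c 5c 5c 5c.
m1: inner = H(03 36 36 36 36 36 36 fa 71 4a) = 16 e6; tag = H(69 5c 5c 5c 5c 5c 5c 16 e6) = 632a
m2: inner = H(03 36 36 36 36 36 36 56 b3 20) = 58 18; tag = H(69 5c 5c 5c 5c 5c 5c 58 18) = 956c
m3: inner = H(03 36 36 36 36 36 36 fc 80 de) = 25 7c; tag = H(69 5c 5c 5c 5c 5c 5c 25 7c) = f939 ← matches
m4: inner = H(03 36 36 36 36 36 36 42 67 04) = 0c e8; tag = H(69 5c 5c 5c 5c 5c 5c 0c e8) = 6520

3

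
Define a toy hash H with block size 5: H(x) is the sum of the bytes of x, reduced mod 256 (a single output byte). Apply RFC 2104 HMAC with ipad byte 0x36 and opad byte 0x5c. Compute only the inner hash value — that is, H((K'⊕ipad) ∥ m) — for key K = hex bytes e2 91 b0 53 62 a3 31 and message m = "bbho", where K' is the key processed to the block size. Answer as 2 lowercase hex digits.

Key hex bytes e2 91 b0 53 62 a3 31 is 7 bytes > B = 5, so hash it first: H(key) = ac, then zero-pad to 5 bytes: K' = ac 00 00 00 00.
K' ⊕ ipad = 9a 36 36 36 36.
Inner input = 9a 36 36 36 36 ∥ 62 62 68 6f.
Inner hash: sum = 154+54+54+54+54+98+98+104+111 = 781; mod 256 = 13 → 0d.

0d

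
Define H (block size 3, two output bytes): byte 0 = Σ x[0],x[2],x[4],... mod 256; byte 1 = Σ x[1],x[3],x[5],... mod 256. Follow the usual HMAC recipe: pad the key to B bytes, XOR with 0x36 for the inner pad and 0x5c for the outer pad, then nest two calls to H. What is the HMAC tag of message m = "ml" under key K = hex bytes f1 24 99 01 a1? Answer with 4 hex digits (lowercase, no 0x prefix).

5338

Key hex bytes f1 24 99 01 a1 is 5 bytes > B = 3, so hash it first: H(key) = 2b 25, then zero-pad to 3 bytes: K' = 2b 25 00.
K' ⊕ ipad = 1d 13 36.  K' ⊕ opad = 77 79 5c.
Inner input = (K'⊕ipad) ∥ m = 1d 13 36 ∥ 6d 6c.
Inner hash: even-index sum = 191 mod 256 = 191; odd-index sum = 128 mod 256 = 128 → bf 80.
Outer input = (K'⊕opad) ∥ inner = 77 79 5c ∥ bf 80.
Outer hash (tag): even-index sum = 339 mod 256 = 83; odd-index sum = 312 mod 256 = 56 → 53 38.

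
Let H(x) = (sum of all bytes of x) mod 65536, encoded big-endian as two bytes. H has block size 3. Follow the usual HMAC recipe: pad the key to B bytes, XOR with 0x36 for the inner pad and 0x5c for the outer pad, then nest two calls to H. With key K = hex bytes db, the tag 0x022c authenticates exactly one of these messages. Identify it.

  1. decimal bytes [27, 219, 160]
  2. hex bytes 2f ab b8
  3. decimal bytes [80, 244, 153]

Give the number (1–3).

2

Key hex bytes db is 1 byte ≤ B = 3; zero-pad to 3 bytes: K' = db 00 00.
K' ⊕ ipad = ed 36 36; K' ⊕ opad = 87 5c 5c.
m1: inner = H(ed 36 36 1b db a0) = 02 ef; tag = H(87 5c 5c 02 ef) = 0230
m2: inner = H(ed 36 36 2f ab b8) = 02 eb; tag = H(87 5c 5c 02 eb) = 022c ← matches
m3: inner = H(ed 36 36 50 f4 99) = 03 36; tag = H(87 5c 5c 03 36) = 0178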